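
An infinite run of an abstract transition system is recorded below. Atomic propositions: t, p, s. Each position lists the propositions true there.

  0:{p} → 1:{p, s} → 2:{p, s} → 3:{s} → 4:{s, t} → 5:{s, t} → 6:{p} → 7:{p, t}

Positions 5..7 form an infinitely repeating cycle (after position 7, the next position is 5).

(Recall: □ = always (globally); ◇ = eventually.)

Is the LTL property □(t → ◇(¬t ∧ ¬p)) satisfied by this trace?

Violated

t → ◇(¬t ∧ ¬p) must hold at every position from 0 onward. It fails at position 4, so □(t → ◇(¬t ∧ ¬p)) is false.
Positions where t holds: 4, 5, 7.
Check ◇(¬t ∧ ¬p) at each: 4→fails, 5→fails, 7→fails.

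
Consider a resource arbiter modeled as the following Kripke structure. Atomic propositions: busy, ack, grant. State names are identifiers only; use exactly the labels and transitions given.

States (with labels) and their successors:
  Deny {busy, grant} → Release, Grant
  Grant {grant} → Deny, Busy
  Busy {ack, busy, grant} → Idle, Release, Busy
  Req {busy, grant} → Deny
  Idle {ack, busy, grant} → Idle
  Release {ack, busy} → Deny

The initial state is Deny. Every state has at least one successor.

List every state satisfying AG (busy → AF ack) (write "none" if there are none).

States satisfying busy → AF ack: {Grant, Busy, Idle, Release}.
States satisfying AG (busy → AF ack): {Idle}.

{Idle}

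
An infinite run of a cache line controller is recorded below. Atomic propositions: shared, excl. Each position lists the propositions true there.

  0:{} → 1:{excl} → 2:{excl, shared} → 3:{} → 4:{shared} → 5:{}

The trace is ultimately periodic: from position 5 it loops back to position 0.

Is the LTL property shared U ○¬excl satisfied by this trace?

Does not hold

Walking from position 0: at position 0, ○¬excl has not yet held and shared fails, so shared U ○¬excl is false.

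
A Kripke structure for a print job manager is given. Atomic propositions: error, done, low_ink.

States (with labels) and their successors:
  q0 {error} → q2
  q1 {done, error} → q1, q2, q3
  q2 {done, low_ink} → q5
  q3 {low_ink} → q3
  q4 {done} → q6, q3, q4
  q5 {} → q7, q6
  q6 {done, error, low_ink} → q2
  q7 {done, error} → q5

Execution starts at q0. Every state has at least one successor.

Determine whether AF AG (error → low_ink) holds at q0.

States satisfying AG (error → low_ink): {q3}.
States satisfying AF AG (error → low_ink): {q3}.
There is a path from q0 along which AG (error → low_ink) never holds.
q0 ∉ Sat(AF AG (error → low_ink)).

Violated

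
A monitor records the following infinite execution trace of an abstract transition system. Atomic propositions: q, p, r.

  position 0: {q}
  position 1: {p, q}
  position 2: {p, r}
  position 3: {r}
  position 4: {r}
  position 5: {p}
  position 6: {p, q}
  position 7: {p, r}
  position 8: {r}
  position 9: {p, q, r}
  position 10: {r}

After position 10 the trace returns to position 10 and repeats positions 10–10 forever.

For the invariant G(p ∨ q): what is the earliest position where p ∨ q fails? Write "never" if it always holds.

Check p ∨ q at each position in order: 0 ✓, 1 ✓, 2 ✓.
At position 3 the labels are {r}, so p ∨ q is false there. This is the first violation.

3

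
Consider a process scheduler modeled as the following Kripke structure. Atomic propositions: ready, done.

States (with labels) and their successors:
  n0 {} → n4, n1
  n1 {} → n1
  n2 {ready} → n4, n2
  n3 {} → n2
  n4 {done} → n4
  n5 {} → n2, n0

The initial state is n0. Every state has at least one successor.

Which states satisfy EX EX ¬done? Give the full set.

{n0, n1, n2, n3, n5}

States satisfying EX ¬done: {n0, n1, n2, n3, n5}.
States satisfying EX EX ¬done: {n0, n1, n2, n3, n5}.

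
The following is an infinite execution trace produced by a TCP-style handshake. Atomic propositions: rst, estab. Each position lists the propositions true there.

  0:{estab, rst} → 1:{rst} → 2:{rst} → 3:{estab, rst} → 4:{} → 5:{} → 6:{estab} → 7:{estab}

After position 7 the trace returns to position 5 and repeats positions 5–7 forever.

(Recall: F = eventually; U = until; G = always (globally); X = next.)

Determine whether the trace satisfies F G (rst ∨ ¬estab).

G (rst ∨ ¬estab) is false at every position 0..7, so it never becomes true and F G (rst ∨ ¬estab) fails.

No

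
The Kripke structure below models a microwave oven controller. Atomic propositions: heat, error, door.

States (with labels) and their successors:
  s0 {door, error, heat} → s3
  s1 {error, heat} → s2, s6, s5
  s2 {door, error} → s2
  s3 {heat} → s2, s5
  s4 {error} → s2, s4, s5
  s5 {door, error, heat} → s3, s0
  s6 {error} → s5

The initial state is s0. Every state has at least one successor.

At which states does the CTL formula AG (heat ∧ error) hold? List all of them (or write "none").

none

States satisfying heat ∧ error: {s0, s1, s5}.
States satisfying AG (heat ∧ error): ∅.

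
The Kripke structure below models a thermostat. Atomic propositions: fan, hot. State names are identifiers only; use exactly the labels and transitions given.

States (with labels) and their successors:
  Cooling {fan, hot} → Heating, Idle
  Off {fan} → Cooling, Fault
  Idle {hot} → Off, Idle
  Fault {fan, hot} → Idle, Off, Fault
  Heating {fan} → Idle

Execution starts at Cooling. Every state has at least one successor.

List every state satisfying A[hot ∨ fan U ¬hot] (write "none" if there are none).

States satisfying hot ∨ fan: {Cooling, Off, Idle, Fault, Heating}.
States satisfying ¬hot: {Off, Heating}.
States satisfying A[hot ∨ fan U ¬hot]: {Off, Heating}.

{Off, Heating}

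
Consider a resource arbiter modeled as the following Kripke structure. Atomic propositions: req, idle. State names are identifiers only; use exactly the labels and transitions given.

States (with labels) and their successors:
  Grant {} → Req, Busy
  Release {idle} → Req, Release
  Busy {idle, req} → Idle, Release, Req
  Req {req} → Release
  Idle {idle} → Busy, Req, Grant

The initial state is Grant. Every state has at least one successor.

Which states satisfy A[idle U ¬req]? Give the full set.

{Grant, Release, Idle}

States satisfying idle: {Release, Busy, Idle}.
States satisfying ¬req: {Grant, Release, Idle}.
States satisfying A[idle U ¬req]: {Grant, Release, Idle}.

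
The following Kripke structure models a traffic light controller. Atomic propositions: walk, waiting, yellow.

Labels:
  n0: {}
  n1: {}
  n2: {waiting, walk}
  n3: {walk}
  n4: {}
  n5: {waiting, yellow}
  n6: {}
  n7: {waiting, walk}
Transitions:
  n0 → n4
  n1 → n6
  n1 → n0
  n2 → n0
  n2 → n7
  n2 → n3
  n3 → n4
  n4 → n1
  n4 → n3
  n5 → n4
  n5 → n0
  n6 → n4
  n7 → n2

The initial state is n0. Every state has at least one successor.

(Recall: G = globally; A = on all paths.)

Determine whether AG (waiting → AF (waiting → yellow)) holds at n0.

States satisfying waiting → AF (waiting → yellow): {n0, n1, n3, n4, n5, n6}.
States satisfying AG (waiting → AF (waiting → yellow)): {n0, n1, n3, n4, n5, n6}.
Every state reachable from n0 satisfies waiting → AF (waiting → yellow).
n0 ∈ Sat(AG (waiting → AF (waiting → yellow))).

Satisfied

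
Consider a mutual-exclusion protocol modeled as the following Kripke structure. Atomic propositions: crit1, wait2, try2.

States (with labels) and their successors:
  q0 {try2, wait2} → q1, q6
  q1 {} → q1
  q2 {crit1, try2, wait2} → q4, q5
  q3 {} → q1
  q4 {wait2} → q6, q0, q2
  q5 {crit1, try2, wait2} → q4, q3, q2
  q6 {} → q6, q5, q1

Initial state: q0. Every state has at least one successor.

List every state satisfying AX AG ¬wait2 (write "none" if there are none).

{q1, q3}

States satisfying AG ¬wait2: {q1, q3}.
States satisfying AX AG ¬wait2: {q1, q3}.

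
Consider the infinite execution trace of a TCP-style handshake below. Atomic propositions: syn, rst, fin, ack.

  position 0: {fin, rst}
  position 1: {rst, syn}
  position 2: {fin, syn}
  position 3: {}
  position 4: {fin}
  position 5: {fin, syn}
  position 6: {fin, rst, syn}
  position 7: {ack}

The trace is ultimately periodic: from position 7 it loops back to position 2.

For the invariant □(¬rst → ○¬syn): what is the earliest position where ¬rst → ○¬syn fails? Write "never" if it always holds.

Check ¬rst → ○¬syn at each position in order: 0 ✓, 1 ✓, 2 ✓, 3 ✓.
At position 4 the labels are {fin} and the next position 5 has {fin, syn}, so ¬rst → ○¬syn is false there. This is the first violation.

4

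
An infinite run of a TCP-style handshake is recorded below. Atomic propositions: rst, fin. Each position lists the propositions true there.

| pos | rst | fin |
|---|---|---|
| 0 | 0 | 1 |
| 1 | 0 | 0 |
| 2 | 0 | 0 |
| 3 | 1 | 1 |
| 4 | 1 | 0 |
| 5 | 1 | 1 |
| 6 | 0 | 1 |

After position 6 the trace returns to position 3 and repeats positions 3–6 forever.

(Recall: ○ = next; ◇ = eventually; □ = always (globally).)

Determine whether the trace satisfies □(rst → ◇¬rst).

rst → ◇¬rst holds at every position 0..6, and those are all positions ever visited, so □(rst → ◇¬rst) holds.
Positions where rst holds: 3, 4, 5.
Check ◇¬rst at each: 3→ok, 4→ok, 5→ok.

Yes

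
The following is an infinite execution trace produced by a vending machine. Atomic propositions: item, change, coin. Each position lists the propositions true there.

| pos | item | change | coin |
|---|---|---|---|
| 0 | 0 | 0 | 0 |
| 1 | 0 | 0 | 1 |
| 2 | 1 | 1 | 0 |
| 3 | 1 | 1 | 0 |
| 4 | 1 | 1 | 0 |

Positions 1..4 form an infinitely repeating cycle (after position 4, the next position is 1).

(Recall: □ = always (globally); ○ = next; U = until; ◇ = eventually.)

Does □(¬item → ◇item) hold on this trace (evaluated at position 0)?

¬item → ◇item holds at every position 0..4, and those are all positions ever visited, so □(¬item → ◇item) holds.
Positions where ¬item holds: 0, 1.
Check ◇item at each: 0→ok, 1→ok.

Satisfied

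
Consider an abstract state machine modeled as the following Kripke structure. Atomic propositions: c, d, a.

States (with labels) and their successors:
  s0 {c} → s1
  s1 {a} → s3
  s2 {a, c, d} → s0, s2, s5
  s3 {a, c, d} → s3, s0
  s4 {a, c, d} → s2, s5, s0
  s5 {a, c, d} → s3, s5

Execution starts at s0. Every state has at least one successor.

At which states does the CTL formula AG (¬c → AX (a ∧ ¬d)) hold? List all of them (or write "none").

States satisfying ¬c → AX (a ∧ ¬d): {s0, s2, s3, s4, s5}.
States satisfying AG (¬c → AX (a ∧ ¬d)): ∅.

none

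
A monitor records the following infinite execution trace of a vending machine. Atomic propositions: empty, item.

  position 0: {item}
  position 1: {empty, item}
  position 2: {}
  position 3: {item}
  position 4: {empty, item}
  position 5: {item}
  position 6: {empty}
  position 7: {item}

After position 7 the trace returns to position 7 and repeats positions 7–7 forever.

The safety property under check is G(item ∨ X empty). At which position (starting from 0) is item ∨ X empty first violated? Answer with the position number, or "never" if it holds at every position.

Check item ∨ X empty at each position in order: 0 ✓, 1 ✓.
At position 2 the labels are {} and the next position 3 has {item}, so item ∨ X empty is false there. This is the first violation.

2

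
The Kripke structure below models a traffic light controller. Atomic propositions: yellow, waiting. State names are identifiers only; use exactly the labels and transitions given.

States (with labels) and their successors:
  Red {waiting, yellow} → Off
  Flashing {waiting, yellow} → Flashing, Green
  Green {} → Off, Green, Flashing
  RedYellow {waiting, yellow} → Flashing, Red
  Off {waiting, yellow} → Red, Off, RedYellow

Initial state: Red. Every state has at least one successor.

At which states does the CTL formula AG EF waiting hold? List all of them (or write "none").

States satisfying EF waiting: {Red, Flashing, Green, RedYellow, Off}.
States satisfying AG EF waiting: {Red, Flashing, Green, RedYellow, Off}.

{Red, Flashing, Green, RedYellow, Off}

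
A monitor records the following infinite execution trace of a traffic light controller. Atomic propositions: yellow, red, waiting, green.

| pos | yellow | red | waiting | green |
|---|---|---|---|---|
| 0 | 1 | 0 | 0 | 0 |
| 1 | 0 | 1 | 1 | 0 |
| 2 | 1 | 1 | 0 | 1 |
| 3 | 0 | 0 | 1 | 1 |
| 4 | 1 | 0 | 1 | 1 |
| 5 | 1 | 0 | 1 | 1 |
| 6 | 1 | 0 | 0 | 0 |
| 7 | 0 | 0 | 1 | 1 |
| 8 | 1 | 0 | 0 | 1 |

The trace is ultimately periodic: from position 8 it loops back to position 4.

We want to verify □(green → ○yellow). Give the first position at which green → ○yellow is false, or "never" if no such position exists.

2

Check green → ○yellow at each position in order: 0 ✓, 1 ✓.
At position 2 the labels are {green, red, yellow} and the next position 3 has {green, waiting}, so green → ○yellow is false there. This is the first violation.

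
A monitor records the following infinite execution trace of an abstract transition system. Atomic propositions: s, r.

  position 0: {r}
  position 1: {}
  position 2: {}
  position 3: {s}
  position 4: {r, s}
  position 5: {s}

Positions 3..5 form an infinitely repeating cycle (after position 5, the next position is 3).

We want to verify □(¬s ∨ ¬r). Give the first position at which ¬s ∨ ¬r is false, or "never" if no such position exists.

4

Check ¬s ∨ ¬r at each position in order: 0 ✓, 1 ✓, 2 ✓, 3 ✓.
At position 4 the labels are {r, s}, so ¬s ∨ ¬r is false there. This is the first violation.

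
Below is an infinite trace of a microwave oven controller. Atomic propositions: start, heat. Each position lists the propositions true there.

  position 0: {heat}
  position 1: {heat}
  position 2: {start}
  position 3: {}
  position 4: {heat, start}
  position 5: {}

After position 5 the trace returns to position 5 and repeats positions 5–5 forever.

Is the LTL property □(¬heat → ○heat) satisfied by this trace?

No

¬heat → ○heat must hold at every position from 0 onward. It fails at position 2, so □(¬heat → ○heat) is false.
Positions where ¬heat holds: 2, 3, 5.
Check ○heat at each: 2→fails, 3→ok, 5→fails.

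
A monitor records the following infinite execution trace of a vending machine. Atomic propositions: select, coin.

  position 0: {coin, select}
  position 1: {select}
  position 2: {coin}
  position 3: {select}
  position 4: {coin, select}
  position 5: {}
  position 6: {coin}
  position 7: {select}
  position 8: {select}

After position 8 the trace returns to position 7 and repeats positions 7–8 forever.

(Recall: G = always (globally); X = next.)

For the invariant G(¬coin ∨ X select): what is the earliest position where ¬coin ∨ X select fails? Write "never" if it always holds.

4

Check ¬coin ∨ X select at each position in order: 0 ✓, 1 ✓, 2 ✓, 3 ✓.
At position 4 the labels are {coin, select} and the next position 5 has {}, so ¬coin ∨ X select is false there. This is the first violation.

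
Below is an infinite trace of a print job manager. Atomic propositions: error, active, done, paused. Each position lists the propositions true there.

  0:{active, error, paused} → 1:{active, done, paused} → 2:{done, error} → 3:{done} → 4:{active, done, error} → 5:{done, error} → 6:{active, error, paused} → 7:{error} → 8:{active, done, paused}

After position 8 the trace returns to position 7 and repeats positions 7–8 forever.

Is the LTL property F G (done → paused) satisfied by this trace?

Yes

G (done → paused) holds at position 6, which is reachable from 0, so F G (done → paused) holds.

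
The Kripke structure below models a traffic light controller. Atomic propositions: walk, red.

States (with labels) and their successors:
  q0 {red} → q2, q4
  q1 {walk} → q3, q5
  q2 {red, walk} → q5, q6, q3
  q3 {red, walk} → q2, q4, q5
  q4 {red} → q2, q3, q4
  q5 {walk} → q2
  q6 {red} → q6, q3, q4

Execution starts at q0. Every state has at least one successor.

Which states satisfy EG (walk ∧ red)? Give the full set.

{q2, q3}

States satisfying walk ∧ red: {q2, q3}.
States satisfying EG (walk ∧ red): {q2, q3}.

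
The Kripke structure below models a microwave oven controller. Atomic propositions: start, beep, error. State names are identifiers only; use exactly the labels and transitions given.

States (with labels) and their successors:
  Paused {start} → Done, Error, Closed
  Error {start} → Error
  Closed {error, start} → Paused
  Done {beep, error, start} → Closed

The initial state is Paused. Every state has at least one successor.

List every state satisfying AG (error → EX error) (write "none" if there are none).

States satisfying error → EX error: {Paused, Error, Done}.
States satisfying AG (error → EX error): {Error}.

{Error}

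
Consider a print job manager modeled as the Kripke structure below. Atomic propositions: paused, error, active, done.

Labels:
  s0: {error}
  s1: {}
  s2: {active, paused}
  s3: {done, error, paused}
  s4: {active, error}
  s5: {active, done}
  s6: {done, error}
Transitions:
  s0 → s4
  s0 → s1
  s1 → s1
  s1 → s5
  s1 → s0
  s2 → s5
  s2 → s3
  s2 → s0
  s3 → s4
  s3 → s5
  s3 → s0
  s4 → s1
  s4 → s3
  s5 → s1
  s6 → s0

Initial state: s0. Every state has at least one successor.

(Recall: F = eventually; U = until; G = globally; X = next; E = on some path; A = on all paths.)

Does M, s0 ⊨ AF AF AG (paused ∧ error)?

States satisfying AF AG (paused ∧ error): ∅.
States satisfying AF AF AG (paused ∧ error): ∅.
There is a path from s0 along which AF AG (paused ∧ error) never holds.
s0 ∉ Sat(AF AF AG (paused ∧ error)).

Does not hold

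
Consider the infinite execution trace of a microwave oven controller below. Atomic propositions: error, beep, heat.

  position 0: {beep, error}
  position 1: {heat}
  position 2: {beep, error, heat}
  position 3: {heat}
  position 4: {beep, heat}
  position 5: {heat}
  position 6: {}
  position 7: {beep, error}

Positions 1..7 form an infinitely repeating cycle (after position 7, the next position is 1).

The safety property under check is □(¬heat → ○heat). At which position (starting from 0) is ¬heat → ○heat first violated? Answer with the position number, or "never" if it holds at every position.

Check ¬heat → ○heat at each position in order: 0 ✓, 1 ✓, 2 ✓, 3 ✓, 4 ✓, 5 ✓.
At position 6 the labels are {} and the next position 7 has {beep, error}, so ¬heat → ○heat is false there. This is the first violation.

6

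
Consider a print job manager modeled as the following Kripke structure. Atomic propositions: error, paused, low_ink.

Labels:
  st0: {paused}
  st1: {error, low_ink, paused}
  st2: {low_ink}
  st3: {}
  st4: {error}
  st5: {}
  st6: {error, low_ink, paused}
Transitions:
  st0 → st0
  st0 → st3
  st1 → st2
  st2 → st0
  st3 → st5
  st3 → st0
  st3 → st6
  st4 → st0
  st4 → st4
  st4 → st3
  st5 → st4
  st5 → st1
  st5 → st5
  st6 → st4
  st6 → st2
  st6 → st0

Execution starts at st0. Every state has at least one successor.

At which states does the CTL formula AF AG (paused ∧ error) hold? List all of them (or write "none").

none

States satisfying AG (paused ∧ error): ∅.
States satisfying AF AG (paused ∧ error): ∅.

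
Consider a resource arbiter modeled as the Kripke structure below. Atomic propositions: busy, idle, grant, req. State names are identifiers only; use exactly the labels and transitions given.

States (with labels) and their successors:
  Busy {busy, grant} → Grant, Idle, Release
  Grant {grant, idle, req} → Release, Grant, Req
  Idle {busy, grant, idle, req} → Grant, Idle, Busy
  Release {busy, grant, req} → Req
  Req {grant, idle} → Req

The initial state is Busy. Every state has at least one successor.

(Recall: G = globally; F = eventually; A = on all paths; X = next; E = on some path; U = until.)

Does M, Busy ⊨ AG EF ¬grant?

States satisfying EF ¬grant: ∅.
States satisfying AG EF ¬grant: ∅.
Busy is reachable from Busy and violates EF ¬grant, so AG fails at Busy.
Busy ∉ Sat(AG EF ¬grant).

Does not hold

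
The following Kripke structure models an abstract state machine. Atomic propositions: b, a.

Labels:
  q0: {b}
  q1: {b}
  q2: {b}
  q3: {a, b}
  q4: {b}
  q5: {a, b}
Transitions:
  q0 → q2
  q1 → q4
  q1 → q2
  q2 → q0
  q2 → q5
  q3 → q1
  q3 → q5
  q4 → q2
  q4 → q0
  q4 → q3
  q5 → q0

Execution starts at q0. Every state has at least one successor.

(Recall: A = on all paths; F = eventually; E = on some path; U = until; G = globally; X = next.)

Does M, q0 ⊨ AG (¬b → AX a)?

Satisfied

States satisfying ¬b → AX a: {q0, q1, q2, q3, q4, q5}.
States satisfying AG (¬b → AX a): {q0, q1, q2, q3, q4, q5}.
Every state reachable from q0 satisfies ¬b → AX a.
q0 ∈ Sat(AG (¬b → AX a)).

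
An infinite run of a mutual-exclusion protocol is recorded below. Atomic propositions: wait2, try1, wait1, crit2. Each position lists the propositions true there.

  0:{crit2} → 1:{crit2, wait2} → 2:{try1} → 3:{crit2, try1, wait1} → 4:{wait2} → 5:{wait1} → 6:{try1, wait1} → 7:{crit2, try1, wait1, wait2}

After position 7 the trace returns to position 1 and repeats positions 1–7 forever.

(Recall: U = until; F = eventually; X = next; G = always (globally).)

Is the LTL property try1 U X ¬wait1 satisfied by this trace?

Walking from position 0: X ¬wait1 first holds at position 0, and try1 holds at every earlier position along the way, so try1 U X ¬wait1 holds.

Holds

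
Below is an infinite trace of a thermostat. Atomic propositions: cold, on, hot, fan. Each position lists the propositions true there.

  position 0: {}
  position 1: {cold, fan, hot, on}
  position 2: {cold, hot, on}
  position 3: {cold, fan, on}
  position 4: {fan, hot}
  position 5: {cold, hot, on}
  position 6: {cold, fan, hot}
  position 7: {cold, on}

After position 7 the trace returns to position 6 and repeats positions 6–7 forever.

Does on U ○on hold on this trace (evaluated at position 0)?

Holds

Walking from position 0: ○on first holds at position 0, and on holds at every earlier position along the way, so on U ○on holds.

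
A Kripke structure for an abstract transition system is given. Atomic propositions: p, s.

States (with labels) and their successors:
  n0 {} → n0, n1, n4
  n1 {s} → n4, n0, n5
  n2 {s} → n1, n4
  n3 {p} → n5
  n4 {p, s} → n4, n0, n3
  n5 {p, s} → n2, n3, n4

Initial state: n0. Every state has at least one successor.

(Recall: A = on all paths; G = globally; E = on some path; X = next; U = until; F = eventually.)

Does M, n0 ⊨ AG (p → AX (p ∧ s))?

States satisfying p → AX (p ∧ s): {n0, n1, n2, n3}.
States satisfying AG (p → AX (p ∧ s)): ∅.
n4 is reachable from n0 and violates p → AX (p ∧ s), so AG fails at n0.
n0 ∉ Sat(AG (p → AX (p ∧ s))).

No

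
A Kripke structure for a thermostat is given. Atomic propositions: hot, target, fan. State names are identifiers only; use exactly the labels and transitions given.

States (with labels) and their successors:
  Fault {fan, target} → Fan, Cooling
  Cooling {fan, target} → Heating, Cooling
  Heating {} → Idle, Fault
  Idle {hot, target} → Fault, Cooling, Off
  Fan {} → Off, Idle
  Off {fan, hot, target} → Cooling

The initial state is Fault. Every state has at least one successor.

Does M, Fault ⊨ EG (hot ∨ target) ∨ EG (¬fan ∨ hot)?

States satisfying hot ∨ target: {Fault, Cooling, Idle, Off}.
States satisfying EG (hot ∨ target): {Fault, Cooling, Idle, Off}.
States satisfying ¬fan ∨ hot: {Heating, Idle, Fan, Off}.
States satisfying EG (¬fan ∨ hot): ∅.
States satisfying EG (hot ∨ target) ∨ EG (¬fan ∨ hot): {Fault, Cooling, Idle, Off}.
Fault ∈ Sat(EG (hot ∨ target) ∨ EG (¬fan ∨ hot)).

Holds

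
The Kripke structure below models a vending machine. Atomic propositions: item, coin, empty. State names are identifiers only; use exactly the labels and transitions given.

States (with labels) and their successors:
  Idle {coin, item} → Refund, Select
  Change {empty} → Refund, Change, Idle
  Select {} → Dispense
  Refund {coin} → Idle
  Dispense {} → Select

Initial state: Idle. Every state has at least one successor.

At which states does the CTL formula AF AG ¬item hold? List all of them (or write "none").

{Select, Dispense}

States satisfying AG ¬item: {Select, Dispense}.
States satisfying AF AG ¬item: {Select, Dispense}.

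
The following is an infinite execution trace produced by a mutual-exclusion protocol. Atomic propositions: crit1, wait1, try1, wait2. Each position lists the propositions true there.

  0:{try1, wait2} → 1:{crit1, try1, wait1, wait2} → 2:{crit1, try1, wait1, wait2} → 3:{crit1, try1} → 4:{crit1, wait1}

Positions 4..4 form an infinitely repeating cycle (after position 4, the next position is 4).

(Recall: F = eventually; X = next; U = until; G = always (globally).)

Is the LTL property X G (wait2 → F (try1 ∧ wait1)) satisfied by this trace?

Satisfied

The position after 0 is 1; G (wait2 → F (try1 ∧ wait1)) is true there.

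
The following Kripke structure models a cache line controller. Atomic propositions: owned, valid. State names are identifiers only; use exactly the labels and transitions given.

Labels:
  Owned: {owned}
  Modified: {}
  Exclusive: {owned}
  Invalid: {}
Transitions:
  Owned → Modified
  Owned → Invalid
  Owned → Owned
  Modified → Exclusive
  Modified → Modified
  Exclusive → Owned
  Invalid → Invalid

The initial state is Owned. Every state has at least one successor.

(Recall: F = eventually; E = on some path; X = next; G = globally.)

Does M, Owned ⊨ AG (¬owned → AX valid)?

No

States satisfying ¬owned → AX valid: {Owned, Exclusive}.
States satisfying AG (¬owned → AX valid): ∅.
Invalid is reachable from Owned and violates ¬owned → AX valid, so AG fails at Owned.
Owned ∉ Sat(AG (¬owned → AX valid)).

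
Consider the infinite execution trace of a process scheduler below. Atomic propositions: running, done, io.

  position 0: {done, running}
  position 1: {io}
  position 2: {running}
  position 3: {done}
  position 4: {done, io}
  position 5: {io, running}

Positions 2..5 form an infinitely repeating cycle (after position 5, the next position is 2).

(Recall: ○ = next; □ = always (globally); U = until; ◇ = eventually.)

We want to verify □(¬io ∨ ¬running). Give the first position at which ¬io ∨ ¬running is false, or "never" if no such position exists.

5

Check ¬io ∨ ¬running at each position in order: 0 ✓, 1 ✓, 2 ✓, 3 ✓, 4 ✓.
At position 5 the labels are {io, running}, so ¬io ∨ ¬running is false there. This is the first violation.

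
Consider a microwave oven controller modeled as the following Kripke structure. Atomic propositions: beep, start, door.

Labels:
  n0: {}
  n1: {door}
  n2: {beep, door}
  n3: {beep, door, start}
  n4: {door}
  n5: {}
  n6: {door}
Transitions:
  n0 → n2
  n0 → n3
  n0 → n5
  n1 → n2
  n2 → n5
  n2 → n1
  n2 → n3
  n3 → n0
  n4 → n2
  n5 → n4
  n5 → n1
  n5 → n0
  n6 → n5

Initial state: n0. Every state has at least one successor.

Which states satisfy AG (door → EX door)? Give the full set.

States satisfying door → EX door: {n0, n1, n2, n4, n5}.
States satisfying AG (door → EX door): ∅.

none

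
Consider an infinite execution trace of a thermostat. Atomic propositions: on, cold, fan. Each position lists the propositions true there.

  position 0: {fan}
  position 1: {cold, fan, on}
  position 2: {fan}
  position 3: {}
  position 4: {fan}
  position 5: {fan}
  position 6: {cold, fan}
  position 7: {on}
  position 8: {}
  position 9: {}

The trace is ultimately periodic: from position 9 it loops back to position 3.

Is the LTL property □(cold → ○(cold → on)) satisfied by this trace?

cold → ○(cold → on) holds at every position 0..9, and those are all positions ever visited, so □(cold → ○(cold → on)) holds.
Positions where cold holds: 1, 6.
Check ○(cold → on) at each: 1→ok, 6→ok.

Satisfied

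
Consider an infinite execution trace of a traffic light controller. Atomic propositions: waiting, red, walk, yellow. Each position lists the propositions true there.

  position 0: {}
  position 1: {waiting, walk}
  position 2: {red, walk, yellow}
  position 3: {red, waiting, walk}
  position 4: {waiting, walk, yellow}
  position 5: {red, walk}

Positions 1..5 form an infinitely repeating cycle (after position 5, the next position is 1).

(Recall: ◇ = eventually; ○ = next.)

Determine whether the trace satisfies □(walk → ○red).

walk → ○red must hold at every position from 0 onward. It fails at position 3, so □(walk → ○red) is false.
Positions where walk holds: 1, 2, 3, 4, 5.
Check ○red at each: 1→ok, 2→ok, 3→fails, 4→ok, 5→fails.

Does not hold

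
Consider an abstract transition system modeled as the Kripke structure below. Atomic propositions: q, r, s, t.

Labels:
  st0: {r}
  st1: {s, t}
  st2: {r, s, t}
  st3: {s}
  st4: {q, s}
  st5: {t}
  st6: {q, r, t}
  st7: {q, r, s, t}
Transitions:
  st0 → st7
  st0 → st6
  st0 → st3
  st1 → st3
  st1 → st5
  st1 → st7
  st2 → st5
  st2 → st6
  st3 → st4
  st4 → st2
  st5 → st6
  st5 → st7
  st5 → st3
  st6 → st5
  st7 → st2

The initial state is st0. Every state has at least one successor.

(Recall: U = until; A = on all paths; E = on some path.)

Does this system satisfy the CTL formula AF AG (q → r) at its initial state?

States satisfying AG (q → r): ∅.
States satisfying AF AG (q → r): ∅.
There is a path from st0 along which AG (q → r) never holds.
st0 ∉ Sat(AF AG (q → r)).

Violated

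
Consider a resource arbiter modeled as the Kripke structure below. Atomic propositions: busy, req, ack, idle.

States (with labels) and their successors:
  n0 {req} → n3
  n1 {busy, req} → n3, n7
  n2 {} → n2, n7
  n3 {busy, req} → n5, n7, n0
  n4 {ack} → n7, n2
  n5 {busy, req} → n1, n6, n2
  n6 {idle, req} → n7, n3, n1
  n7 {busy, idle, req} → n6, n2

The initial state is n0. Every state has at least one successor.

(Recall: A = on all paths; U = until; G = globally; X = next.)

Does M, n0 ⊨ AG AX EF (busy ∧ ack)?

States satisfying AX EF (busy ∧ ack): ∅.
States satisfying AG AX EF (busy ∧ ack): ∅.
n0 is reachable from n0 and violates AX EF (busy ∧ ack), so AG fails at n0.
n0 ∉ Sat(AG AX EF (busy ∧ ack)).

Violated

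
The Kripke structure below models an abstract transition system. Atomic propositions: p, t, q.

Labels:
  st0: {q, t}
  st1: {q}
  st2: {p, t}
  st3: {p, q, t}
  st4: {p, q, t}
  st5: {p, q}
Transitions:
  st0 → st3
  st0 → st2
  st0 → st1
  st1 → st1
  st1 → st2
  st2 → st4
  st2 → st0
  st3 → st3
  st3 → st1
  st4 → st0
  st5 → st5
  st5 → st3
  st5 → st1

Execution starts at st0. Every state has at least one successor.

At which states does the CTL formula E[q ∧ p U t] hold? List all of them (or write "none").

States satisfying q ∧ p: {st3, st4, st5}.
States satisfying t: {st0, st2, st3, st4}.
States satisfying E[q ∧ p U t]: {st0, st2, st3, st4, st5}.

{st0, st2, st3, st4, st5}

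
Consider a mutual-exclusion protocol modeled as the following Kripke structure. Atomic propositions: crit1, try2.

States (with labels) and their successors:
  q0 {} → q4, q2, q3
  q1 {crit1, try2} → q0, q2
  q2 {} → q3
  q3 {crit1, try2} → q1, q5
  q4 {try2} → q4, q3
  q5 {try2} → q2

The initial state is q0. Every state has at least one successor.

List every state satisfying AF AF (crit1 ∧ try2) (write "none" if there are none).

States satisfying AF (crit1 ∧ try2): {q1, q2, q3, q5}.
States satisfying AF AF (crit1 ∧ try2): {q1, q2, q3, q5}.

{q1, q2, q3, q5}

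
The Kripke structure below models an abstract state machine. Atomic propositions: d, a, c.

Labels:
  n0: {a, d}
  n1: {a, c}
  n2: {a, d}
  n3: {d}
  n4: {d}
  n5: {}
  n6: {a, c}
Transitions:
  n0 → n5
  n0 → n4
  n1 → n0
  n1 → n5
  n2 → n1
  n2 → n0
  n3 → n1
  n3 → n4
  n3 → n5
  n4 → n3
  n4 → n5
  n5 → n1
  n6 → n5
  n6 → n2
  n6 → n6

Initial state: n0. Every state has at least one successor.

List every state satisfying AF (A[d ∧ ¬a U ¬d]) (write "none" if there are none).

{n1, n5, n6}

States satisfying A[d ∧ ¬a U ¬d]: {n1, n5, n6}.
States satisfying AF (A[d ∧ ¬a U ¬d]): {n1, n5, n6}.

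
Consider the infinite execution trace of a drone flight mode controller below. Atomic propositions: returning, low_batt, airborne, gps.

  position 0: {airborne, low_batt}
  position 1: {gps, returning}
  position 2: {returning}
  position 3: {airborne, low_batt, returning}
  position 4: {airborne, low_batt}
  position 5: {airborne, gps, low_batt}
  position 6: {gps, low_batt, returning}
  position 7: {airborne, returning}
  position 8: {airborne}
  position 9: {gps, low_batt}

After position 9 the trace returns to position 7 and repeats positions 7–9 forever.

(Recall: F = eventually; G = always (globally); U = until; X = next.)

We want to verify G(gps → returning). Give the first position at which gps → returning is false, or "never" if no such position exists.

Check gps → returning at each position in order: 0 ✓, 1 ✓, 2 ✓, 3 ✓, 4 ✓.
At position 5 the labels are {airborne, gps, low_batt}, so gps → returning is false there. This is the first violation.

5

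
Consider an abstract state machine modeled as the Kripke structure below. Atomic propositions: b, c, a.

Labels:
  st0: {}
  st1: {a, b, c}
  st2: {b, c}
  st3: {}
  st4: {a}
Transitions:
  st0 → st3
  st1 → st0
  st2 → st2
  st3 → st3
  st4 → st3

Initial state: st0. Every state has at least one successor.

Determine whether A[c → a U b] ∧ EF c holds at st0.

No

States satisfying c → a: {st0, st1, st3, st4}.
States satisfying b: {st1, st2}.
States satisfying A[c → a U b]: {st1, st2}.
States satisfying c: {st1, st2}.
States satisfying EF c: {st1, st2}.
States satisfying A[c → a U b] ∧ EF c: {st1, st2}.
st0 ∉ Sat(A[c → a U b] ∧ EF c).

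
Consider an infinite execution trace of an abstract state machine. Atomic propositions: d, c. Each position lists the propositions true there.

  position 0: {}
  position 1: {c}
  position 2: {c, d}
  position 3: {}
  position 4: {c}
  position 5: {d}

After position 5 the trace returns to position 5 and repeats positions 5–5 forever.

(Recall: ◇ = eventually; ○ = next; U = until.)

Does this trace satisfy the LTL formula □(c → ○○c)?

c → ○○c must hold at every position from 0 onward. It fails at position 1, so □(c → ○○c) is false.
Positions where c holds: 1, 2, 4.
Check ○○c at each: 1→fails, 2→ok, 4→fails.

Does not hold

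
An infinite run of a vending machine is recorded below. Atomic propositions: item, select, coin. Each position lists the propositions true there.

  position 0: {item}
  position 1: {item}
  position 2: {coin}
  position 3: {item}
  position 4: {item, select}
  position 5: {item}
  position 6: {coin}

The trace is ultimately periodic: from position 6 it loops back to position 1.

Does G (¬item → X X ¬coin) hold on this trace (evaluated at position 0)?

No

¬item → X X ¬coin must hold at every position from 0 onward. It fails at position 6, so G (¬item → X X ¬coin) is false.
Positions where ¬item holds: 2, 6.
Check X X ¬coin at each: 2→ok, 6→fails.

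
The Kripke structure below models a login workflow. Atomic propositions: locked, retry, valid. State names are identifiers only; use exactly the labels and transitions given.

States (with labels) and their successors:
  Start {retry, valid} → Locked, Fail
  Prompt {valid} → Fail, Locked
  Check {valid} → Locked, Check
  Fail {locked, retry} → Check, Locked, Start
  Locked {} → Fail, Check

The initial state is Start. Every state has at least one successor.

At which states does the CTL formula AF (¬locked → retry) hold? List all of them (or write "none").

States satisfying ¬locked → retry: {Start, Fail}.
States satisfying AF (¬locked → retry): {Start, Fail}.

{Start, Fail}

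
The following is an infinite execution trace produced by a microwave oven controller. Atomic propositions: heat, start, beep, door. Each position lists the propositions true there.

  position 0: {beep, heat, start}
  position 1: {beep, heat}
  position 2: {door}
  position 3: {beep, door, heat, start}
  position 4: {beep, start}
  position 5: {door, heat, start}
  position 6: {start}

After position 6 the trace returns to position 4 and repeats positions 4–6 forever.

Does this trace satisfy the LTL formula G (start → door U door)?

Does not hold

start → door U door must hold at every position from 0 onward. It fails at position 0, so G (start → door U door) is false.
Positions where start holds: 0, 3, 4, 5, 6.
Check door U door at each: 0→fails, 3→ok, 4→fails, 5→ok, 6→fails.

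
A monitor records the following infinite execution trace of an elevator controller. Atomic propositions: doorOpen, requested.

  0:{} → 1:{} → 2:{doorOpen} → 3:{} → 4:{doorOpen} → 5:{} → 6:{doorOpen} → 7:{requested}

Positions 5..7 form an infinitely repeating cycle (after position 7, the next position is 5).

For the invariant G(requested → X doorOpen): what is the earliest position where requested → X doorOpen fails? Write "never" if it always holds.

7

Check requested → X doorOpen at each position in order: 0 ✓, 1 ✓, 2 ✓, 3 ✓, 4 ✓, 5 ✓, 6 ✓.
At position 7 the labels are {requested} and the next position 5 has {}, so requested → X doorOpen is false there. This is the first violation.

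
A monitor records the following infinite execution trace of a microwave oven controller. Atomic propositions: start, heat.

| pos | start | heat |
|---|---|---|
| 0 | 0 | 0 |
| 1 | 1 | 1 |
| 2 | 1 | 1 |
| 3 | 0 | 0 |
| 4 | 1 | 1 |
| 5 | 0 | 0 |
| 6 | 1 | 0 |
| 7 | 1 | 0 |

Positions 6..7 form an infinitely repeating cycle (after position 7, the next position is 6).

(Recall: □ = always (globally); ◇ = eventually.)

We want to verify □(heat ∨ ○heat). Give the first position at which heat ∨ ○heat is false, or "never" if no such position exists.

Check heat ∨ ○heat at each position in order: 0 ✓, 1 ✓, 2 ✓, 3 ✓, 4 ✓.
At position 5 the labels are {} and the next position 6 has {start}, so heat ∨ ○heat is false there. This is the first violation.

5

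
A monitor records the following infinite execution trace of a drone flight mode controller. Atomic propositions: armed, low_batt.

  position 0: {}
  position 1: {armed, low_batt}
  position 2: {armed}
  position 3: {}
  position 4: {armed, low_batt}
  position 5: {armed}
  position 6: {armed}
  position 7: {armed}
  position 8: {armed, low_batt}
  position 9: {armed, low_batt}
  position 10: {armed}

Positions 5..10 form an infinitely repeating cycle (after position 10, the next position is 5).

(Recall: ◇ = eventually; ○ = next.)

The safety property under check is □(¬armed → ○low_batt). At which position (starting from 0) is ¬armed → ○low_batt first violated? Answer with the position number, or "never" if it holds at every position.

¬armed → ○low_batt holds at every position 0..10, and those are all the positions the trace ever visits, so the invariant □(¬armed → ○low_batt) is never violated.

never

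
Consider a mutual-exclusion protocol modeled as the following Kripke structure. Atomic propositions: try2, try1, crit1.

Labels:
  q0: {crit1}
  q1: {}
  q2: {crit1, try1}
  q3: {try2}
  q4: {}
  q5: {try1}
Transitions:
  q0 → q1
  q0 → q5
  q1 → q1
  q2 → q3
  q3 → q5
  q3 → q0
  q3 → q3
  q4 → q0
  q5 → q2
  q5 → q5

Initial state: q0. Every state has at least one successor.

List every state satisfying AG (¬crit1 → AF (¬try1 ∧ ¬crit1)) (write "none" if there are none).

{q1}

States satisfying ¬crit1 → AF (¬try1 ∧ ¬crit1): {q0, q1, q2, q3, q4}.
States satisfying AG (¬crit1 → AF (¬try1 ∧ ¬crit1)): {q1}.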